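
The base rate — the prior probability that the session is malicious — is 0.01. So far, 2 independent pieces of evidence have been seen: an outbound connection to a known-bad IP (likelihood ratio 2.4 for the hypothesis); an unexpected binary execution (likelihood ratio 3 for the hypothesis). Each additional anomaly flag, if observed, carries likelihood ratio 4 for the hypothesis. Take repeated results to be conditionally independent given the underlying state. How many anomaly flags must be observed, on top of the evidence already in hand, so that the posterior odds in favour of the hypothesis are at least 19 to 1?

Prior odds = 0.01/0.99 = 1/99.
Combined Bayes factor of the evidence already in hand = 2.4 × 3 = 7.2.
Odds after that evidence = (1/99) × 7.2 = 4/55.
Target odds = 19.
Need 4ⁿ ≥ 19 ÷ (4/55) = 261.25.
4⁴ = 256 falls short of 261.25 but 4⁵ = 1024 reaches it, so n = 5.

5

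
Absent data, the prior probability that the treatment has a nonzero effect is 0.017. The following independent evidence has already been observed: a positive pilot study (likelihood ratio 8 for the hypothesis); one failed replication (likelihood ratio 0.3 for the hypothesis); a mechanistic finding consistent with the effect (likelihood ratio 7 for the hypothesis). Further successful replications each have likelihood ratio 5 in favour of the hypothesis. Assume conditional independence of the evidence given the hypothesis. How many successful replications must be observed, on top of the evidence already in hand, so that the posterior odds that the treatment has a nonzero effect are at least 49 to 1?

Prior odds = 0.017/0.983 = 17/983.
Combined Bayes factor of the evidence already in hand = 8 × 0.3 × 7 = 16.8.
Odds after that evidence = (17/983) × 16.8 = 1428/4915.
Target odds = 49.
Need 5ⁿ ≥ 49 ÷ (1428/4915) = 34405/204.
5³ = 125 falls short of 34405/204 but 5⁴ = 625 reaches it, so n = 4.

4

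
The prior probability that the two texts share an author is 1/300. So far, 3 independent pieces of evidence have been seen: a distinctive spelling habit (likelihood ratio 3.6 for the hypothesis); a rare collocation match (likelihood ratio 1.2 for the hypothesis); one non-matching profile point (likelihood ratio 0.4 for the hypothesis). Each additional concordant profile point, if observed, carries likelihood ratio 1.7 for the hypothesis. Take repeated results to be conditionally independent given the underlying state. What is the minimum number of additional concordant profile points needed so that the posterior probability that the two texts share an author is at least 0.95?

Prior odds = (1/300)/(299/300) = 1/299.
Combined Bayes factor of the evidence already in hand = 3.6 × 1.2 × 0.4 = 1.728.
Odds after that evidence = (1/299) × 1.728 = 216/37375.
Target odds = 0.95/0.05 = 19.
Need 1.7ⁿ ≥ 19 ÷ (216/37375) = 710125/216.
1.7¹⁵ ≈2862.42 falls short of 710125/216 but 1.7¹⁶ ≈4866.12 reaches it, so n = 16.

16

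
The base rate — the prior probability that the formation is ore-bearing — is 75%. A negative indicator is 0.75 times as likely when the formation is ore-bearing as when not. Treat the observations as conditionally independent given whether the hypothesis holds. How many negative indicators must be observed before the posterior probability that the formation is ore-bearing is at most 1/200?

23

Prior odds: 0.75 ÷ 0.25 = 3.
Likelihood ratio per negative indicator = 0.75.
Target posterior odds = 0.005/0.995 = 1/199.
Require 0.75ⁿ ≤ 1/199 ÷ 3 = 1/597.
0.75²² ≈0.00178381 is still above 1/597 but 0.75²³ ≈0.00133786 is at or below it, so n = 23.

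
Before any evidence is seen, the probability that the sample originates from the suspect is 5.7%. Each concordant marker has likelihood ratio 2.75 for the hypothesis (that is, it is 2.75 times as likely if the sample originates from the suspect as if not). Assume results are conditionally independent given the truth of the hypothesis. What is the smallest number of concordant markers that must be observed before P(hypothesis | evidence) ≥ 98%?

7

Prior odds = 0.057/0.943 = 57/943.
Likelihood ratio per concordant marker = 2.75.
Target odds: 0.98 ÷ 0.02 = 49.
Require 2.75ⁿ ≥ 49 ÷ (57/943) = 46207/57.
2.75⁶ = 1771561/4096 falls short of 46207/57 but 2.75⁷ = 19487171/16384 reaches it, so n = 7.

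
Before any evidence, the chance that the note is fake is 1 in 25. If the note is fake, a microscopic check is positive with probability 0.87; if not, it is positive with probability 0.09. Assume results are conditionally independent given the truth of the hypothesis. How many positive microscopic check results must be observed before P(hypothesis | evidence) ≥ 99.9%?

Prior odds = 0.04/0.96 = 1/24.
Likelihood ratio of a positive = 0.87/0.09 = 29/3.
Target odds: 0.999 ÷ 0.001 = 999.
Need (1/24) × (29/3)ⁿ ≥ 999, i.e. (29/3)ⁿ ≥ 23976.
(29/3)⁴ = 707281/81 falls short of 23976 but (29/3)⁵ = 20511149/243 reaches it, so n = 5.

5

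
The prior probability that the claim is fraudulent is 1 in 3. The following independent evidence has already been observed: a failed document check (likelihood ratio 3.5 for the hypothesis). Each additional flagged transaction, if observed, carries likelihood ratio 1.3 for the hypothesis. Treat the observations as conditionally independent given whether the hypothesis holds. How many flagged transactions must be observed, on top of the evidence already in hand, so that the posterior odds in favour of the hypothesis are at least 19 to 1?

10

Prior odds = (1/3)/(2/3) = 0.5.
Bayes factor of the evidence already in hand = 3.5.
Odds after that evidence = 0.5 × 3.5 = 1.75.
Target odds = 19.
Need 1.3ⁿ ≥ 19 ÷ 1.75 = 76/7.
1.3⁹ ≈10.6045 falls short of 76/7 but 1.3¹⁰ ≈13.7858 reaches it, so n = 10.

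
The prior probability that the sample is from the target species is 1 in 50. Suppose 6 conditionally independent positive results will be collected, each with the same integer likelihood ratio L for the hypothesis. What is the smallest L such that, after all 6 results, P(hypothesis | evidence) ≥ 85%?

3

Prior odds = 0.02/0.98 = 1/49.
Target odds = 0.85/0.15 = 17/3.
Need L⁶ ≥ 17/3 ÷ (1/49) = 833/3.
2⁶ = 64 < 833/3 ≤ 729 = 3⁶, so L = 3.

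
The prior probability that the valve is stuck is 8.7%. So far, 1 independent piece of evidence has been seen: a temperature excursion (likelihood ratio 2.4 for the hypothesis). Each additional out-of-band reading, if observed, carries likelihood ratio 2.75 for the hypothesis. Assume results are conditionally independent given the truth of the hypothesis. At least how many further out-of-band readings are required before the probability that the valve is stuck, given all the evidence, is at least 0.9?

4

Prior odds = 0.087/0.913 = 87/913.
Bayes factor of the evidence already in hand = 2.4.
Odds after that evidence = (87/913) × 2.4 = 1044/4565.
Target odds = 0.9/0.1 = 9.
Need 2.75ⁿ ≥ 9 ÷ (1044/4565) = 4565/116.
2.75³ = 20.796875 falls short of 4565/116 but 2.75⁴ = 57.19140625 reaches it, so n = 4.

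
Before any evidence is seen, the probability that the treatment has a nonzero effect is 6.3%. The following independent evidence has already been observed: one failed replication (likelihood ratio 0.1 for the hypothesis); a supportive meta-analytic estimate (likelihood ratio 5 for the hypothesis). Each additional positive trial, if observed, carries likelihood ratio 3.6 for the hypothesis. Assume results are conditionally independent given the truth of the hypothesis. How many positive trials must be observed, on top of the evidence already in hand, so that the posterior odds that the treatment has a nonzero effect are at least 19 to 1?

Prior odds = 0.063/0.937 = 63/937.
Combined Bayes factor of the evidence already in hand = 0.1 × 5 = 0.5.
Odds after that evidence = (63/937) × 0.5 = 63/1874.
Target odds = 19.
Need 3.6ⁿ ≥ 19 ÷ (63/1874) = 35606/63.
3.6⁴ = 167.9616 falls short of 35606/63 but 3.6⁵ = 604.66176 reaches it, so n = 5.

5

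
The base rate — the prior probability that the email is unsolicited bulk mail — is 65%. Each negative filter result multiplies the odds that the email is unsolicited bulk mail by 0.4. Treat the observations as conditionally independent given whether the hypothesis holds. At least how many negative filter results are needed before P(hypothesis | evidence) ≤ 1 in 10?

Prior odds = 0.65/0.35 = 13/7.
Likelihood ratio per negative filter result = 0.4.
Target odds: 0.1 ÷ 0.9 = 1/9.
Need (13/7) × 0.4ⁿ ≤ 1/9, i.e. 0.4ⁿ ≤ 7/117.
0.4³ = 0.064 is still above 7/117 but 0.4⁴ = 0.0256 is at or below it, so n = 4.

4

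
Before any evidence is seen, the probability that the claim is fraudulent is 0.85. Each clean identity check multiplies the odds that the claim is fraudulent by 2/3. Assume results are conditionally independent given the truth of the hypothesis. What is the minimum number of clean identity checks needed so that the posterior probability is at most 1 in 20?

12

Prior odds = 0.85/0.15 = 17/3.
Likelihood ratio per clean identity check = 2/3.
Target odds: 0.05 ÷ 0.95 = 1/19.
Require (2/3)ⁿ ≤ 1/19 ÷ (17/3) = 3/323.
(2/3)¹¹ = 2048/177147 is still above 3/323 but (2/3)¹² = 4096/531441 is at or below it, so n = 12.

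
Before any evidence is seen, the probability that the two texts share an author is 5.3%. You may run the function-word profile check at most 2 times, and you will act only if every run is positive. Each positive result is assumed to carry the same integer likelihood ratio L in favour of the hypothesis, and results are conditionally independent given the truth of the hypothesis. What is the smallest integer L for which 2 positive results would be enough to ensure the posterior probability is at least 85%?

Prior odds = 0.053/0.947 = 53/947.
Target odds = 0.85/0.15 = 17/3.
Need L² ≥ 17/3 ÷ (53/947) = 16099/159.
10² = 100 < 16099/159 ≤ 121 = 11², so L = 11.

11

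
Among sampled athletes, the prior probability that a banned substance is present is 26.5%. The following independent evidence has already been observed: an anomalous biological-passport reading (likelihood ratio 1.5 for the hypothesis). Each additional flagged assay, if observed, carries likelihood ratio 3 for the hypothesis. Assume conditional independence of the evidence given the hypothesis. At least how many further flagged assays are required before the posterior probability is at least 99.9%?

Prior odds = 0.265/0.735 = 53/147.
Bayes factor of the evidence already in hand = 1.5.
Odds after that evidence = (53/147) × 1.5 = 53/98.
Target odds = 0.999/0.001 = 999.
Need 3ⁿ ≥ 999 ÷ (53/98) = 97902/53.
3⁶ = 729 falls short of 97902/53 but 3⁷ = 2187 reaches it, so n = 7.

7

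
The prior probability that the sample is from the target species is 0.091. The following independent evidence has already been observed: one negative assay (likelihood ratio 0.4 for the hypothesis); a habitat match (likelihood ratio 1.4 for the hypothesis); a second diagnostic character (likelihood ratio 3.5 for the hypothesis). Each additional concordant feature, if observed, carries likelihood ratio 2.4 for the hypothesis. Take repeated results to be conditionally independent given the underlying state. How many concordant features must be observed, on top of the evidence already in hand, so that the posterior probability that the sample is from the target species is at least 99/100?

Prior odds = 0.091/0.909 = 91/909.
Combined Bayes factor of the evidence already in hand = 0.4 × 1.4 × 3.5 = 1.96.
Odds after that evidence = (91/909) × 1.96 = 4459/22725.
Target odds = 0.99/0.01 = 99.
Need 2.4ⁿ ≥ 99 ÷ (4459/22725) = 2249775/4459.
2.4⁷ = 35831808/78125 falls short of 2249775/4459 but 2.4⁸ = 429981696/390625 reaches it, so n = 8.

8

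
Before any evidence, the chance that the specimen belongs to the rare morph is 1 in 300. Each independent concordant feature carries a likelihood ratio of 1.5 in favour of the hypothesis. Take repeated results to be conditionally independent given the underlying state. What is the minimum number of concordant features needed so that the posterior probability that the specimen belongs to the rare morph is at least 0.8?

Prior odds = (1/300)/(299/300) = 1/299.
Likelihood ratio per concordant feature = 1.5.
Target odds: 0.8 ÷ 0.2 = 4.
Need (1/299) × 1.5ⁿ ≥ 4, i.e. 1.5ⁿ ≥ 1196.
1.5¹⁷ = 129140163/131072 falls short of 1196 but 1.5¹⁸ = 387420489/262144 reaches it, so n = 18.

18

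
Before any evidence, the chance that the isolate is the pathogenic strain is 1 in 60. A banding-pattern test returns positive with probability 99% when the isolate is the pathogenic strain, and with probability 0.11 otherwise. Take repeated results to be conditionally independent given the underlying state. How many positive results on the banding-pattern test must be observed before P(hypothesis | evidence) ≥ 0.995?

5

Prior odds: (1/60) ÷ (59/60) = 1/59.
Likelihood ratio of a positive result = 0.99/0.11 = 9.
Target odds: 0.995 ÷ 0.005 = 199.
Need (1/59) × 9ⁿ ≥ 199, i.e. 9ⁿ ≥ 11741.
9⁴ = 6561 falls short of 11741 but 9⁵ = 59049 reaches it, so n = 5.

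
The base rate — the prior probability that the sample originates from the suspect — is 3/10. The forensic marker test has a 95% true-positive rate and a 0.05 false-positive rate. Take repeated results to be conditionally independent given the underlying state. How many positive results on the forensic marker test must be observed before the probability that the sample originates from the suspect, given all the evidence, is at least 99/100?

2

Prior odds: 0.3 ÷ 0.7 = 3/7.
Likelihood ratio of a positive result = 0.95/0.05 = 19.
Target odds: 0.99 ÷ 0.01 = 99.
Need (3/7) × 19ⁿ ≥ 99, i.e. 19ⁿ ≥ 231.
19¹ = 19 falls short of 231 but 19² = 361 reaches it, so n = 2.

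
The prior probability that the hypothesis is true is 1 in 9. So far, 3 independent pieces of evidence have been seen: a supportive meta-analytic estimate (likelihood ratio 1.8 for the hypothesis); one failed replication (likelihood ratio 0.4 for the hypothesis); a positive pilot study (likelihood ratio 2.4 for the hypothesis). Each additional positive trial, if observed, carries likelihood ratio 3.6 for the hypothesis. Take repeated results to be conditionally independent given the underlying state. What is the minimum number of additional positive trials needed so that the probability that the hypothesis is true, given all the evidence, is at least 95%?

4

Prior odds = (1/9)/(8/9) = 0.125.
Combined Bayes factor of the evidence already in hand = 1.8 × 0.4 × 2.4 = 1.728.
Odds after that evidence = 0.125 × 1.728 = 0.216.
Target odds = 0.95/0.05 = 19.
Need 3.6ⁿ ≥ 19 ÷ 0.216 = 2375/27.
3.6³ = 46.656 falls short of 2375/27 but 3.6⁴ = 167.9616 reaches it, so n = 4.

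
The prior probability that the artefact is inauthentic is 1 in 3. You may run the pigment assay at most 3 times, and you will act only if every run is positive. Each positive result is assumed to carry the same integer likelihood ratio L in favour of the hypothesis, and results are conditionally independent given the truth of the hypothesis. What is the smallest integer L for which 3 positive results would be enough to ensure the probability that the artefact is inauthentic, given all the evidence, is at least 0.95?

4

Prior odds = (1/3)/(2/3) = 0.5.
Target odds = 0.95/0.05 = 19.
Need L³ ≥ 19 ÷ 0.5 = 38.
3³ = 27 < 38 ≤ 64 = 4³, so L = 4.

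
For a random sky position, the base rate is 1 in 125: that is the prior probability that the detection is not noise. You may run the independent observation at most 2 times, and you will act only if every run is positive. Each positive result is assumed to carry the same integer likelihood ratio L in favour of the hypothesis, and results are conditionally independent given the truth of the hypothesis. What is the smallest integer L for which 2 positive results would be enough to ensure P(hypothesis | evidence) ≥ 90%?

Prior odds = 0.008/0.992 = 1/124.
Target odds = 0.9/0.1 = 9.
Need L² ≥ 9 ÷ (1/124) = 1116.
33² = 1089 < 1116 ≤ 1156 = 34², so L = 34.

34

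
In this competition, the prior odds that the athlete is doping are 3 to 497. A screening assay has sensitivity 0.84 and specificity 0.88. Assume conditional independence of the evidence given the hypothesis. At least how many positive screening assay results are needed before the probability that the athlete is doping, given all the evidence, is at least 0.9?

Prior odds = 3/497.
False-positive rate = 1 − 0.88 = 0.12; likelihood ratio of a positive = 0.84/0.12 = 7.
Target posterior odds = 0.9/0.1 = 9.
Require 7ⁿ ≥ 9 ÷ (3/497) = 1491.
7³ = 343 falls short of 1491 but 7⁴ = 2401 reaches it, so n = 4.

4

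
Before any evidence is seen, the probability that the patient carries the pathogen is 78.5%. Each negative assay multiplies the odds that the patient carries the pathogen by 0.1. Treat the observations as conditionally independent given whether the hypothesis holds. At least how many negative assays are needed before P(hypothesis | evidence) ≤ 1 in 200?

3

Prior odds: 0.785 ÷ 0.215 = 157/43.
Likelihood ratio per negative assay = 0.1.
Target odds: 0.005 ÷ 0.995 = 1/199.
Need (157/43) × 0.1ⁿ ≤ 1/199, i.e. 0.1ⁿ ≤ 43/31243.
0.1² = 0.01 is still above 43/31243 but 0.1³ = 0.001 is at or below it, so n = 3.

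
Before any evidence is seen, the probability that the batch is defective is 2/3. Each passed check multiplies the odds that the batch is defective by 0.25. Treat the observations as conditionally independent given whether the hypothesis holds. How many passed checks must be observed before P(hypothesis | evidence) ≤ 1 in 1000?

6

Prior odds: (2/3) ÷ (1/3) = 2.
Likelihood ratio per passed check = 0.25.
Target odds: 0.001 ÷ 0.999 = 1/999.
Need 2 × 0.25ⁿ ≤ 1/999, i.e. 0.25ⁿ ≤ 1/1998.
0.25⁵ = 1/1024 is still above 1/1998 but 0.25⁶ = 1/4096 is at or below it, so n = 6.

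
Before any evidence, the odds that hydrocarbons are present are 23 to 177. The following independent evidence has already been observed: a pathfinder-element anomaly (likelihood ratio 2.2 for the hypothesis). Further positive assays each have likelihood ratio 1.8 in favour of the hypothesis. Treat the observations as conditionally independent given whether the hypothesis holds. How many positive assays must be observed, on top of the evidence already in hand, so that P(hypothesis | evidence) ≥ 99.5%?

12

Prior odds = 23/177.
Bayes factor of the evidence already in hand = 2.2.
Odds after that evidence = (23/177) × 2.2 = 253/885.
Target odds = 0.995/0.005 = 199.
Need 1.8ⁿ ≥ 199 ÷ (253/885) = 176115/253.
1.8¹¹ ≈642.684 falls short of 176115/253 but 1.8¹² ≈1156.83 reaches it, so n = 12.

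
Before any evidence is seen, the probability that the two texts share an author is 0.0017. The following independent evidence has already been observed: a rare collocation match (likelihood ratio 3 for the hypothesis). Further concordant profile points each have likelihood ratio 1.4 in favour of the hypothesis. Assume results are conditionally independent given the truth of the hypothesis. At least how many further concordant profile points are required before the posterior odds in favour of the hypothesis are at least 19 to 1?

25

Prior odds = 0.0017/0.9983 = 17/9983.
Bayes factor of the evidence already in hand = 3.
Odds after that evidence = (17/9983) × 3 = 51/9983.
Target odds = 19.
Need 1.4ⁿ ≥ 19 ÷ (51/9983) = 189677/51.
1.4²⁴ ≈3214.2 falls short of 189677/51 but 1.4²⁵ ≈4499.88 reaches it, so n = 25.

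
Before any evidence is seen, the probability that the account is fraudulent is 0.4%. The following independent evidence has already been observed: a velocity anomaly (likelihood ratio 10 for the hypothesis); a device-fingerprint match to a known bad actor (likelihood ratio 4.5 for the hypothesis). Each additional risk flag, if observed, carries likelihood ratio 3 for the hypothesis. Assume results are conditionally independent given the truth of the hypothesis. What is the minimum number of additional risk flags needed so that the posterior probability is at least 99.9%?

Prior odds = 0.004/0.996 = 1/249.
Combined Bayes factor of the evidence already in hand = 10 × 4.5 = 45.
Odds after that evidence = (1/249) × 45 = 15/83.
Target odds = 0.999/0.001 = 999.
Need 3ⁿ ≥ 999 ÷ (15/83) = 5527.8.
3⁷ = 2187 falls short of 5527.8 but 3⁸ = 6561 reaches it, so n = 8.

8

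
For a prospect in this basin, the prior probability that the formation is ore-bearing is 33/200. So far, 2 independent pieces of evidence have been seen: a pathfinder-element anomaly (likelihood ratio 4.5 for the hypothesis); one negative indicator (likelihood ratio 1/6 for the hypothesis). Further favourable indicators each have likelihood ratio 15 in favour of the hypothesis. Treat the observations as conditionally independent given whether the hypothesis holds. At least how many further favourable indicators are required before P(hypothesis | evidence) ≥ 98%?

3

Prior odds = 0.165/0.835 = 33/167.
Combined Bayes factor of the evidence already in hand = 4.5 × (1/6) = 0.75.
Odds after that evidence = (33/167) × 0.75 = 99/668.
Target odds = 0.98/0.02 = 49.
Need 15ⁿ ≥ 49 ÷ (99/668) = 32732/99.
15² = 225 falls short of 32732/99 but 15³ = 3375 reaches it, so n = 3.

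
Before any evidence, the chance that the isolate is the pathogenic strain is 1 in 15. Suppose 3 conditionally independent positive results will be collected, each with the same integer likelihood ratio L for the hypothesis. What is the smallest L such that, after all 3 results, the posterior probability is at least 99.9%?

25

Prior odds = (1/15)/(14/15) = 1/14.
Target odds = 0.999/0.001 = 999.
Need L³ ≥ 999 ÷ (1/14) = 13986.
24³ = 13824 < 13986 ≤ 15625 = 25³, so L = 25.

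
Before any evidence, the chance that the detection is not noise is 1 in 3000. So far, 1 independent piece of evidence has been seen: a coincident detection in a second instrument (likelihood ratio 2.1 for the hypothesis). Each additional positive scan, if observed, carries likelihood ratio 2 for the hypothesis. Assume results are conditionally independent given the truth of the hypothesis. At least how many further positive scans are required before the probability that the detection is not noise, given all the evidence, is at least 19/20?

Prior odds = (1/3000)/(2999/3000) = 1/2999.
Bayes factor of the evidence already in hand = 2.1.
Odds after that evidence = (1/2999) × 2.1 = 21/29990.
Target odds = 0.95/0.05 = 19.
Need 2ⁿ ≥ 19 ÷ (21/29990) = 569810/21.
2¹⁴ = 16384 falls short of 569810/21 but 2¹⁵ = 32768 reaches it, so n = 15.

15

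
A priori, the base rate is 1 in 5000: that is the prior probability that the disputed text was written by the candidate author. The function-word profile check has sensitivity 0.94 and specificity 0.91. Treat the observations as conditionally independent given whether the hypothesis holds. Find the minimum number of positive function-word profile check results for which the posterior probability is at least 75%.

5

Prior odds: 0.0002 ÷ 0.9998 = 1/4999.
False-positive rate = 1 − 0.91 = 0.09; likelihood ratio of a positive = 0.94/0.09 = 94/9.
Target odds: 0.75 ÷ 0.25 = 3.
Require (94/9)ⁿ ≥ 3 ÷ (1/4999) = 14997.
(94/9)⁴ = 78074896/6561 falls short of 14997 but (94/9)⁵ ≈124287 reaches it, so n = 5.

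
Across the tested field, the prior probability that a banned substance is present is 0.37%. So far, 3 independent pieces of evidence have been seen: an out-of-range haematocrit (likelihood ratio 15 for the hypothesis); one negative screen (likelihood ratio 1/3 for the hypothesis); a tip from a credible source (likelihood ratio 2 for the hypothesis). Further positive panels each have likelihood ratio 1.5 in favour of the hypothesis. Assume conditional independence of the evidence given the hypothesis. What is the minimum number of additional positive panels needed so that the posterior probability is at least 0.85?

Prior odds = 0.0037/0.9963 = 37/9963.
Combined Bayes factor of the evidence already in hand = 15 × (1/3) × 2 = 10.
Odds after that evidence = (37/9963) × 10 = 370/9963.
Target odds = 0.85/0.15 = 17/3.
Need 1.5ⁿ ≥ 17/3 ÷ (370/9963) = 56457/370.
1.5¹² = 531441/4096 falls short of 56457/370 but 1.5¹³ = 1594323/8192 reaches it, so n = 13.

13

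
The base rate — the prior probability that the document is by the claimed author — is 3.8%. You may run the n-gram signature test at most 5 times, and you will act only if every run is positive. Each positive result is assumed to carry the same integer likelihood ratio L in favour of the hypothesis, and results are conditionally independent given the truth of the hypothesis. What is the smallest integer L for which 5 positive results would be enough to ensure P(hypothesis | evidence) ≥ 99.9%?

Prior odds = 0.038/0.962 = 19/481.
Target odds = 0.999/0.001 = 999.
Need L⁵ ≥ 999 ÷ (19/481) = 480519/19.
7⁵ = 16807 < 480519/19 ≤ 32768 = 8⁵, so L = 8.

8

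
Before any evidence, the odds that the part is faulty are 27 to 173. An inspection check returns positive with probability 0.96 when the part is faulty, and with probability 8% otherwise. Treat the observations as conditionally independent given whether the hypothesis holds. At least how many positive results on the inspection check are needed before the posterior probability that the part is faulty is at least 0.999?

Prior odds = 27/173.
Likelihood ratio of a positive result = 0.96/0.08 = 12.
Target odds: 0.999 ÷ 0.001 = 999.
Need (27/173) × 12ⁿ ≥ 999, i.e. 12ⁿ ≥ 6401.
12³ = 1728 falls short of 6401 but 12⁴ = 20736 reaches it, so n = 4.

4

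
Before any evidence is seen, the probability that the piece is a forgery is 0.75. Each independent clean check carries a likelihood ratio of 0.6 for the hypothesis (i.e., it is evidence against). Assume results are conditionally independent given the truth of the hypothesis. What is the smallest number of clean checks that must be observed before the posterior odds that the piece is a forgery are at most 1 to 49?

10

Prior odds: 0.75 ÷ 0.25 = 3.
Likelihood ratio per clean check = 0.6.
Target odds = 1/49.
Require 0.6ⁿ ≤ 1/49 ÷ 3 = 1/147.
0.6⁹ = 19683/1953125 is still above 1/147 but 0.6¹⁰ = 59049/9765625 is at or below it, so n = 10.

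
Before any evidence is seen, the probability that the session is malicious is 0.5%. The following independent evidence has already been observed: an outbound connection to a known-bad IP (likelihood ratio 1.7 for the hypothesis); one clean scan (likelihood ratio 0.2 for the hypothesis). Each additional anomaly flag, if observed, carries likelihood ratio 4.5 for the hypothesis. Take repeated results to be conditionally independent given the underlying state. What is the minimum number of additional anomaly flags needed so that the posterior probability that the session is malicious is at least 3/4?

5

Prior odds = 0.005/0.995 = 1/199.
Combined Bayes factor of the evidence already in hand = 1.7 × 0.2 = 0.34.
Odds after that evidence = (1/199) × 0.34 = 17/9950.
Target odds = 0.75/0.25 = 3.
Need 4.5ⁿ ≥ 3 ÷ (17/9950) = 29850/17.
4.5⁴ = 410.0625 falls short of 29850/17 but 4.5⁵ = 1845.28125 reaches it, so n = 5.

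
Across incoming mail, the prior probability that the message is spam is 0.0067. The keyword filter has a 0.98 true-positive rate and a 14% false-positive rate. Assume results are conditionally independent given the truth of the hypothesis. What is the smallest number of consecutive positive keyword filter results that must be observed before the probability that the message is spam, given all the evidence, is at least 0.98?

5

Prior odds: 0.0067 ÷ 0.9933 = 67/9933.
Likelihood ratio of a positive result = 0.98/0.14 = 7.
Target odds: 0.98 ÷ 0.02 = 49.
Need (67/9933) × 7ⁿ ≥ 49, i.e. 7ⁿ ≥ 486717/67.
7⁴ = 2401 falls short of 486717/67 but 7⁵ = 16807 reaches it, so n = 5.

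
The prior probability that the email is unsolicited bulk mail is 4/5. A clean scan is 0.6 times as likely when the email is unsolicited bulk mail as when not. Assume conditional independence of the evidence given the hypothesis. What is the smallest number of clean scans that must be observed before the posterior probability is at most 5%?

Prior odds = 0.8/0.2 = 4.
Likelihood ratio per clean scan = 0.6.
Target odds: 0.05 ÷ 0.95 = 1/19.
Need 4 × 0.6ⁿ ≤ 1/19, i.e. 0.6ⁿ ≤ 1/76.
0.6⁸ = 6561/390625 is still above 1/76 but 0.6⁹ = 19683/1953125 is at or below it, so n = 9.

9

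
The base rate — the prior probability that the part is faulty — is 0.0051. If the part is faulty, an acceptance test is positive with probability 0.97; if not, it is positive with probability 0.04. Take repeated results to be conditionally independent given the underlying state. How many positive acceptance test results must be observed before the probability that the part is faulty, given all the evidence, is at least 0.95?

Prior odds: 0.0051 ÷ 0.9949 = 51/9949.
Likelihood ratio of a positive = 0.97/0.04 = 24.25.
Target odds: 0.95 ÷ 0.05 = 19.
Require 24.25ⁿ ≥ 19 ÷ (51/9949) = 189031/51.
24.25² = 588.0625 falls short of 189031/51 but 24.25³ = 912673/64 reaches it, so n = 3.

3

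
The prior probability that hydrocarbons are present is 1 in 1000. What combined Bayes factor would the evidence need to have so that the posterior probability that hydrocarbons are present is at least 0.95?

18981

Prior odds = 0.001/0.999 = 1/999.
Target odds = 0.95/0.05 = 19.
Required Bayes factor = 19 ÷ (1/999) = 18981.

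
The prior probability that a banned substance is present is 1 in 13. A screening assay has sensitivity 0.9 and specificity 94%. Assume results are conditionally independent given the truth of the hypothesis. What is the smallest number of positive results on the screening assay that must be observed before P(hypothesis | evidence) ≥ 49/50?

3

Prior odds: (1/13) ÷ (12/13) = 1/12.
False-positive rate = 1 − 0.94 = 0.06; likelihood ratio of a positive = 0.9/0.06 = 15.
Target odds: 0.98 ÷ 0.02 = 49.
Need (1/12) × 15ⁿ ≥ 49, i.e. 15ⁿ ≥ 588.
15² = 225 falls short of 588 but 15³ = 3375 reaches it, so n = 3.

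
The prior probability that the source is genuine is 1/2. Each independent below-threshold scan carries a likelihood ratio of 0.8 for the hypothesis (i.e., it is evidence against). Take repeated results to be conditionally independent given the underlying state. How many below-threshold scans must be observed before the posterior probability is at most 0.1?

10

Prior odds = 0.5/0.5 = 1.
Likelihood ratio per below-threshold scan = 0.8.
Target posterior odds = 0.1/0.9 = 1/9.
Require 0.8ⁿ ≤ 1/9 ÷ 1 = 1/9.
0.8⁹ = 262144/1953125 is still above 1/9 but 0.8¹⁰ = 1048576/9765625 is at or below it, so n = 10.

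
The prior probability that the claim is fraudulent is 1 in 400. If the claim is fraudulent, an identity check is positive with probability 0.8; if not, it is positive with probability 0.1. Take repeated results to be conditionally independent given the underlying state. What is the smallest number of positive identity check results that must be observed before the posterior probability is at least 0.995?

6

Prior odds = 0.0025/0.9975 = 1/399.
Likelihood ratio of a positive = 0.8/0.1 = 8.
Target posterior odds = 0.995/0.005 = 199.
Require 8ⁿ ≥ 199 ÷ (1/399) = 79401.
8⁵ = 32768 falls short of 79401 but 8⁶ = 262144 reaches it, so n = 6.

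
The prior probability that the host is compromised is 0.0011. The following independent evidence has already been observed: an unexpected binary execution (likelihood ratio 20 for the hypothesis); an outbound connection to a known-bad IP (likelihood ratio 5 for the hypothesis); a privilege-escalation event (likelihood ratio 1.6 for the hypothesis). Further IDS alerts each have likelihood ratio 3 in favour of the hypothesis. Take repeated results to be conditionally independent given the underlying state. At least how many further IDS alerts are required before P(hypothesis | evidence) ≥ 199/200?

7

Prior odds = 0.0011/0.9989 = 11/9989.
Combined Bayes factor of the evidence already in hand = 20 × 5 × 1.6 = 160.
Odds after that evidence = (11/9989) × 160 = 1760/9989.
Target odds = 0.995/0.005 = 199.
Need 3ⁿ ≥ 199 ÷ (1760/9989) = 1987811/1760.
3⁶ = 729 falls short of 1987811/1760 but 3⁷ = 2187 reaches it, so n = 7.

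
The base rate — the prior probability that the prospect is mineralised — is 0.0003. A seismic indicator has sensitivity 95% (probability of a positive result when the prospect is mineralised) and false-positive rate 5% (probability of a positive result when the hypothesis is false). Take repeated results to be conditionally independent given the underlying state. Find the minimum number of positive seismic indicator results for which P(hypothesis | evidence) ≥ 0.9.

4

Prior odds = 0.0003/0.9997 = 3/9997.
Likelihood ratio of a positive result = 0.95/0.05 = 19.
Target odds: 0.9 ÷ 0.1 = 9.
Need (3/9997) × 19ⁿ ≥ 9, i.e. 19ⁿ ≥ 29991.
19³ = 6859 falls short of 29991 but 19⁴ = 130321 reaches it, so n = 4.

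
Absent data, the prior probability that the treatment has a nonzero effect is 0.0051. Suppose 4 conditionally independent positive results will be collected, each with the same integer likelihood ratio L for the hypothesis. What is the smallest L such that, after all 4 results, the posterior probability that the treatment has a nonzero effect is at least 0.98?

Prior odds = 0.0051/0.9949 = 51/9949.
Target odds = 0.98/0.02 = 49.
Need L⁴ ≥ 49 ÷ (51/9949) = 487501/51.
9⁴ = 6561 < 487501/51 ≤ 10000 = 10⁴, so L = 10.

10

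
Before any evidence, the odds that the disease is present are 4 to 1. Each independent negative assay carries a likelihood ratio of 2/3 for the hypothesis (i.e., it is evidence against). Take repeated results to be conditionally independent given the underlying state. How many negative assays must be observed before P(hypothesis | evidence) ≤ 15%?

8

Prior odds = 4.
Likelihood ratio per negative assay = 2/3.
Target posterior odds = 0.15/0.85 = 3/17.
Need 4 × (2/3)ⁿ ≤ 3/17, i.e. (2/3)ⁿ ≤ 3/68.
(2/3)⁷ = 128/2187 is still above 3/68 but (2/3)⁸ = 256/6561 is at or below it, so n = 8.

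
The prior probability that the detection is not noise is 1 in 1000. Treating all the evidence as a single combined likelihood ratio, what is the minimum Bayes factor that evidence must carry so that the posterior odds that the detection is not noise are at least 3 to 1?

2997

Prior odds = 0.001/0.999 = 1/999.
Target odds = 3.
Required Bayes factor = 3 ÷ (1/999) = 2997.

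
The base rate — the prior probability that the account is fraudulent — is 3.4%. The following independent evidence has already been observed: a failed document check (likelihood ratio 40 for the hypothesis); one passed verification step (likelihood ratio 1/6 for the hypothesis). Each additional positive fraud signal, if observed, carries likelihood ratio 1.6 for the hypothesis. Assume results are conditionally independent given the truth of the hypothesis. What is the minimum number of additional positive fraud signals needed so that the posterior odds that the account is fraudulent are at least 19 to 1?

Prior odds = 0.034/0.966 = 17/483.
Combined Bayes factor of the evidence already in hand = 40 × (1/6) = 20/3.
Odds after that evidence = (17/483) × 20/3 = 340/1449.
Target odds = 19.
Need 1.6ⁿ ≥ 19 ÷ (340/1449) = 27531/340.
1.6⁹ = 134217728/1953125 falls short of 27531/340 but 1.6¹⁰ ≈109.951 reaches it, so n = 10.

10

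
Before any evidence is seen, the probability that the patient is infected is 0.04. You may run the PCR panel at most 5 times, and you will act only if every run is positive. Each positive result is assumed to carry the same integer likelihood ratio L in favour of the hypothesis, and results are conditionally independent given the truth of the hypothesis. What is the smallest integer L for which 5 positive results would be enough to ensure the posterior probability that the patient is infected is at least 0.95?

4

Prior odds = 0.04/0.96 = 1/24.
Target odds = 0.95/0.05 = 19.
Need L⁵ ≥ 19 ÷ (1/24) = 456.
3⁵ = 243 < 456 ≤ 1024 = 4⁵, so L = 4.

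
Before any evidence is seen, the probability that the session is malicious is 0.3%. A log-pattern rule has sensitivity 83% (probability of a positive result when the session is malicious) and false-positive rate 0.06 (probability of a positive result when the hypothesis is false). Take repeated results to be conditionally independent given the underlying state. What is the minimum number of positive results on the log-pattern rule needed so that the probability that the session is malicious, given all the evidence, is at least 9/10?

4

Prior odds = 0.003/0.997 = 3/997.
Likelihood ratio of a positive result = 0.83/0.06 = 83/6.
Target odds: 0.9 ÷ 0.1 = 9.
Require (83/6)ⁿ ≥ 9 ÷ (3/997) = 2991.
(83/6)³ = 571787/216 falls short of 2991 but (83/6)⁴ = 47458321/1296 reaches it, so n = 4.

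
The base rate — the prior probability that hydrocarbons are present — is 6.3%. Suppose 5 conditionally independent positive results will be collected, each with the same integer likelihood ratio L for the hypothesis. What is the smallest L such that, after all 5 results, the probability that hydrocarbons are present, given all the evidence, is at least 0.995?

5

Prior odds = 0.063/0.937 = 63/937.
Target odds = 0.995/0.005 = 199.
Need L⁵ ≥ 199 ÷ (63/937) = 186463/63.
4⁵ = 1024 < 186463/63 ≤ 3125 = 5⁵, so L = 5.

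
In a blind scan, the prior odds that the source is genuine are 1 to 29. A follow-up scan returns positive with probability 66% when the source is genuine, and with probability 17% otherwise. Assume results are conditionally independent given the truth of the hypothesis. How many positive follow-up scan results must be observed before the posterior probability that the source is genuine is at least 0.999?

8

Prior odds = 1/29.
Likelihood ratio of a positive result = 0.66/0.17 = 66/17.
Target posterior odds = 0.999/0.001 = 999.
Need (1/29) × (66/17)ⁿ ≥ 999, i.e. (66/17)ⁿ ≥ 28971.
(66/17)⁷ ≈13294.3 falls short of 28971 but (66/17)⁸ ≈51613.1 reaches it, so n = 8.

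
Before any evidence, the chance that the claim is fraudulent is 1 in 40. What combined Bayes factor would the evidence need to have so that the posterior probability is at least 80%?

Prior odds = 0.025/0.975 = 1/39.
Target odds = 0.8/0.2 = 4.
Required Bayes factor = 4 ÷ (1/39) = 156.

156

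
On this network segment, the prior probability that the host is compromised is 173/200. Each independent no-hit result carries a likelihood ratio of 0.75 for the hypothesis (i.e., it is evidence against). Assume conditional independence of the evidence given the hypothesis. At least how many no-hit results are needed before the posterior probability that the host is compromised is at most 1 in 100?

23

Prior odds: 0.865 ÷ 0.135 = 173/27.
Likelihood ratio per no-hit result = 0.75.
Target posterior odds = 0.01/0.99 = 1/99.
Need (173/27) × 0.75ⁿ ≤ 1/99, i.e. 0.75ⁿ ≤ 3/1903.
0.75²² ≈0.00178381 is still above 3/1903 but 0.75²³ ≈0.00133786 is at or below it, so n = 23.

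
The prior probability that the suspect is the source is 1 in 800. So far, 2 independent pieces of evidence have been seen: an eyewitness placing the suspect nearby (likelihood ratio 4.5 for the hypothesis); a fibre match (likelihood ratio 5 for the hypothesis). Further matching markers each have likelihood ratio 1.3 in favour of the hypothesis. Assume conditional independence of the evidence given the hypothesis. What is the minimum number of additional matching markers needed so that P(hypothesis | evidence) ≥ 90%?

22

Prior odds = 0.00125/0.99875 = 1/799.
Combined Bayes factor of the evidence already in hand = 4.5 × 5 = 22.5.
Odds after that evidence = (1/799) × 22.5 = 45/1598.
Target odds = 0.9/0.1 = 9.
Need 1.3ⁿ ≥ 9 ÷ (45/1598) = 319.6.
1.3²¹ ≈247.065 falls short of 319.6 but 1.3²² ≈321.184 reaches it, so n = 22.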